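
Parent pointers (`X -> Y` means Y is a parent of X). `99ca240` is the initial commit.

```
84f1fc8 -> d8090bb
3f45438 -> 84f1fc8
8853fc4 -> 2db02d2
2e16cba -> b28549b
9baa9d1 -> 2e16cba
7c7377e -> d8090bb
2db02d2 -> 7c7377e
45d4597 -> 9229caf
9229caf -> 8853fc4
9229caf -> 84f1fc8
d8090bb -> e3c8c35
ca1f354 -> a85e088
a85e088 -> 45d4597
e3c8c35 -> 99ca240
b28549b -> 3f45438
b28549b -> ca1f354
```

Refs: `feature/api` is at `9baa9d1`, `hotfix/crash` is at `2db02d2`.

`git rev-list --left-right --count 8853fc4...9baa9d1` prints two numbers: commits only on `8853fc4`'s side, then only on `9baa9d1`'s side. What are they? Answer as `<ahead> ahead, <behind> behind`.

0 ahead, 9 behind

Reachable from 8853fc4: {2db02d2, 7c7377e, 8853fc4, 99ca240, d8090bb, e3c8c35}.
Reachable from 9baa9d1: {2db02d2, 2e16cba, 3f45438, 45d4597, 7c7377e, 84f1fc8, 8853fc4, 9229caf, 99ca240, 9baa9d1, a85e088, b28549b, ca1f354, d8090bb, e3c8c35}.
Only in 8853fc4's history (ahead): {} — 0.
Only in 9baa9d1's history (behind): {2e16cba, 3f45438, 45d4597, 84f1fc8, 9229caf, 9baa9d1, a85e088, b28549b, ca1f354} — 9.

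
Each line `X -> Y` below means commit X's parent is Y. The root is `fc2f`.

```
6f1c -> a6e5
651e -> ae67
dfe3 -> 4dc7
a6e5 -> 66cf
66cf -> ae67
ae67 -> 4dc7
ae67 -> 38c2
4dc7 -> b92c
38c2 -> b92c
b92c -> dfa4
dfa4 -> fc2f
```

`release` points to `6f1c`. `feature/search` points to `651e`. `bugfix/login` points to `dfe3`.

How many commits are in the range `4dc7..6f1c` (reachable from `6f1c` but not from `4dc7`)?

Reachable from 6f1c: {38c2, 4dc7, 66cf, 6f1c, a6e5, ae67, b92c, dfa4, fc2f}.
Reachable from 4dc7: {4dc7, b92c, dfa4, fc2f}.
In 6f1c's history but not 4dc7's: {38c2, 66cf, 6f1c, a6e5, ae67} — 5 commits.

5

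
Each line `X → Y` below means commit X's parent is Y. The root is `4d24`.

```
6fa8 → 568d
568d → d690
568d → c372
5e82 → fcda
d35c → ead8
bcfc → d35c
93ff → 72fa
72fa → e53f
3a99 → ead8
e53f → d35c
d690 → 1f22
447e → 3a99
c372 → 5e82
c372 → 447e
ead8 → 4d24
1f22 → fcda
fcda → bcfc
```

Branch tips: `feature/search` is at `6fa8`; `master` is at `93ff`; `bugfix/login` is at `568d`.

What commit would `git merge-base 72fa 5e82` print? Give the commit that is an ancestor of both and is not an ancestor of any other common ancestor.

Ancestors of 72fa: {4d24, 72fa, d35c, e53f, ead8}.
Ancestors of 5e82: {4d24, 5e82, bcfc, d35c, ead8, fcda}.
Common ancestors: {4d24, d35c, ead8}.
Among these, d35c is not an ancestor of any other common ancestor — it is the merge base.

d35c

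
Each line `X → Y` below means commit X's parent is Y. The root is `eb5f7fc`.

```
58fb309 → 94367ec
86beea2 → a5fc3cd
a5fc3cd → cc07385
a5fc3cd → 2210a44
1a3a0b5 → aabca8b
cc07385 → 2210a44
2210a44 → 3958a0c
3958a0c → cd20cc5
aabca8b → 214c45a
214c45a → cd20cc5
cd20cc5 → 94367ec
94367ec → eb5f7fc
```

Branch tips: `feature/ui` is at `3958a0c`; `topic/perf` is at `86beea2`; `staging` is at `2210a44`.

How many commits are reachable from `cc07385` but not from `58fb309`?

4

Reachable from cc07385: {2210a44, 3958a0c, 94367ec, cc07385, cd20cc5, eb5f7fc}.
Reachable from 58fb309: {58fb309, 94367ec, eb5f7fc}.
In cc07385's history but not 58fb309's: {2210a44, 3958a0c, cc07385, cd20cc5} — 4 commits.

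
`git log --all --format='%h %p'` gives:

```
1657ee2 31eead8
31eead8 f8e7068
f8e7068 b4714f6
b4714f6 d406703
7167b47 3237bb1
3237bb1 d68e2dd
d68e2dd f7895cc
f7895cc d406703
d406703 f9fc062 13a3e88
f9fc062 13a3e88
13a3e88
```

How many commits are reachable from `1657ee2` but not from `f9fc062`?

Reachable from 1657ee2: {13a3e88, 1657ee2, 31eead8, b4714f6, d406703, f8e7068, f9fc062}.
Reachable from f9fc062: {13a3e88, f9fc062}.
In 1657ee2's history but not f9fc062's: {1657ee2, 31eead8, b4714f6, d406703, f8e7068} — 5 commits.

5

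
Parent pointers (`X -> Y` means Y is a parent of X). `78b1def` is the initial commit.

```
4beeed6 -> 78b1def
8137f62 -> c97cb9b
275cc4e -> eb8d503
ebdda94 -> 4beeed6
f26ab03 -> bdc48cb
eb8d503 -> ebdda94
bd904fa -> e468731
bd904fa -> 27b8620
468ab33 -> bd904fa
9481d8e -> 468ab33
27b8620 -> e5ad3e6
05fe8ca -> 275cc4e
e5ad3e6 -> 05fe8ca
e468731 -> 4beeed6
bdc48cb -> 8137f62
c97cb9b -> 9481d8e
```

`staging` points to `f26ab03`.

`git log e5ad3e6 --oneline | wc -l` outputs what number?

7

Walking parent pointers from e5ad3e6: reachable set = {05fe8ca, 275cc4e, 4beeed6, 78b1def, e5ad3e6, eb8d503, ebdda94}.
That is 7 commits.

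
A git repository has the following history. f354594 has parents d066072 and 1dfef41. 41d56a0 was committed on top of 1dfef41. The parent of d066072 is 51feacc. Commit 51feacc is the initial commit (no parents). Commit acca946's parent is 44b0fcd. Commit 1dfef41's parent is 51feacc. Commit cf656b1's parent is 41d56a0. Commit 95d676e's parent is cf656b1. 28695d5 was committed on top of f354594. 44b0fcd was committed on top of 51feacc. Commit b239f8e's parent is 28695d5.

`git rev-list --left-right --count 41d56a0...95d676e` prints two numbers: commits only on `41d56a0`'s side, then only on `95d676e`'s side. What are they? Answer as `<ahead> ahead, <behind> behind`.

0 ahead, 2 behind

Reachable from 41d56a0: {1dfef41, 41d56a0, 51feacc}.
Reachable from 95d676e: {1dfef41, 41d56a0, 51feacc, 95d676e, cf656b1}.
Only in 41d56a0's history (ahead): {} — 0.
Only in 95d676e's history (behind): {95d676e, cf656b1} — 2.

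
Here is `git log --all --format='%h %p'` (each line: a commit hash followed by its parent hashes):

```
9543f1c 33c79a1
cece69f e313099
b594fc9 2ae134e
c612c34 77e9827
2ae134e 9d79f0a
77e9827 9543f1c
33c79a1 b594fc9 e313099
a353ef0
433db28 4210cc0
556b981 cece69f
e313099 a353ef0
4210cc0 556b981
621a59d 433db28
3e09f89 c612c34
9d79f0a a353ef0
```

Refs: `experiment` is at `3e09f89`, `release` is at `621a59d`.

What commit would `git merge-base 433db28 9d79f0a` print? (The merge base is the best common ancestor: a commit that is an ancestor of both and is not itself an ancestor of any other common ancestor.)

a353ef0

Ancestors of 433db28: {4210cc0, 433db28, 556b981, a353ef0, cece69f, e313099}.
Ancestors of 9d79f0a: {9d79f0a, a353ef0}.
Common ancestors: {a353ef0}.
The only common ancestor is a353ef0, so it is the merge base.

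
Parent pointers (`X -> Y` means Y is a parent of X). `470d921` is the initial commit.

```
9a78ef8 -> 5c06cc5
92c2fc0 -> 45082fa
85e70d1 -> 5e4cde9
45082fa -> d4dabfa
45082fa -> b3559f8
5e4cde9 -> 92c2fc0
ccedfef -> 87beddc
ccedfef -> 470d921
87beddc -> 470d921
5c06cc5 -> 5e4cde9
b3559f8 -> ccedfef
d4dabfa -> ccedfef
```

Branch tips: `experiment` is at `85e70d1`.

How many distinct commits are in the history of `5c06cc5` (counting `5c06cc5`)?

Walking parent pointers from 5c06cc5: reachable set = {45082fa, 470d921, 5c06cc5, 5e4cde9, 87beddc, 92c2fc0, b3559f8, ccedfef, d4dabfa}.
That is 9 commits.

9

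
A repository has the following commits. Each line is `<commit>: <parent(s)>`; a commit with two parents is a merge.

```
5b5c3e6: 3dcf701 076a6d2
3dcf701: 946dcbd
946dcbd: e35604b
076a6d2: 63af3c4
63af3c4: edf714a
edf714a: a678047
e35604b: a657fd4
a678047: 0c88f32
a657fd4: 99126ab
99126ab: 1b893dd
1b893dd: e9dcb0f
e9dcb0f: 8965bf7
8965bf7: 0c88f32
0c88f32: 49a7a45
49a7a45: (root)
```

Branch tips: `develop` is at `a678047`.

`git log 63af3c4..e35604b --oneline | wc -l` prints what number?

Reachable from e35604b: {0c88f32, 1b893dd, 49a7a45, 8965bf7, 99126ab, a657fd4, e35604b, e9dcb0f}.
Reachable from 63af3c4: {0c88f32, 49a7a45, 63af3c4, a678047, edf714a}.
In e35604b's history but not 63af3c4's: {1b893dd, 8965bf7, 99126ab, a657fd4, e35604b, e9dcb0f} — 6 commits.

6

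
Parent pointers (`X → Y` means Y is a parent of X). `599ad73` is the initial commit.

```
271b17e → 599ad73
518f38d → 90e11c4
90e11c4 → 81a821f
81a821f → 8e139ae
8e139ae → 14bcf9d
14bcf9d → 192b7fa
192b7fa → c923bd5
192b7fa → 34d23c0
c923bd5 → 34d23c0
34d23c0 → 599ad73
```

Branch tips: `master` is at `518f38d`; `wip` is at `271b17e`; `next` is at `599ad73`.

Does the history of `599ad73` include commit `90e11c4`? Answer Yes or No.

Ancestors of 599ad73: {599ad73}.
90e11c4 is not in that set, so it is not an ancestor of 599ad73.

No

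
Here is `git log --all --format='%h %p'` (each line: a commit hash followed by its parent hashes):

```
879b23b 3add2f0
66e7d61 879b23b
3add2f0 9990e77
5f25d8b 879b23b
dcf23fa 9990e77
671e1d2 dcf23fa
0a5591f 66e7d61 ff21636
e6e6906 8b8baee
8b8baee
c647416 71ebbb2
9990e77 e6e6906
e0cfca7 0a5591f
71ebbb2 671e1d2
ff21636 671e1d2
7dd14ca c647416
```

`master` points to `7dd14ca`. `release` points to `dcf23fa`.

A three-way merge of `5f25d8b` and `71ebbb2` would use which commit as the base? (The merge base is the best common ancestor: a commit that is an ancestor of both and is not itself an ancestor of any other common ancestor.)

9990e77

Ancestors of 5f25d8b: {3add2f0, 5f25d8b, 879b23b, 8b8baee, 9990e77, e6e6906}.
Ancestors of 71ebbb2: {671e1d2, 71ebbb2, 8b8baee, 9990e77, dcf23fa, e6e6906}.
Common ancestors: {8b8baee, 9990e77, e6e6906}.
Among these, 9990e77 is not an ancestor of any other common ancestor — it is the merge base.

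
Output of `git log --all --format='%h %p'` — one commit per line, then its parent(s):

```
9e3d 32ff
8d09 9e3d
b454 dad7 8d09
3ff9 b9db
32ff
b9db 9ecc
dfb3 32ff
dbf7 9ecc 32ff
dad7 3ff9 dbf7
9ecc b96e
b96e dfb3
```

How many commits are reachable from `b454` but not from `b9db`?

6

Reachable from b454: {32ff, 3ff9, 8d09, 9e3d, 9ecc, b454, b96e, b9db, dad7, dbf7, dfb3}.
Reachable from b9db: {32ff, 9ecc, b96e, b9db, dfb3}.
In b454's history but not b9db's: {3ff9, 8d09, 9e3d, b454, dad7, dbf7} — 6 commits.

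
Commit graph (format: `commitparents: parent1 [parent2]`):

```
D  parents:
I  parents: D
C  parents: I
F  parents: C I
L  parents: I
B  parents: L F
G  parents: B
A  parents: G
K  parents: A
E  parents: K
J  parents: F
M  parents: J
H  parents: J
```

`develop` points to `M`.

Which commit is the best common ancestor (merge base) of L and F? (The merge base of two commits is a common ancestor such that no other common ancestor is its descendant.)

I

Ancestors of L: {D, I, L}.
Ancestors of F: {C, D, F, I}.
Common ancestors: {D, I}.
Among these, I is not an ancestor of any other common ancestor — it is the merge base.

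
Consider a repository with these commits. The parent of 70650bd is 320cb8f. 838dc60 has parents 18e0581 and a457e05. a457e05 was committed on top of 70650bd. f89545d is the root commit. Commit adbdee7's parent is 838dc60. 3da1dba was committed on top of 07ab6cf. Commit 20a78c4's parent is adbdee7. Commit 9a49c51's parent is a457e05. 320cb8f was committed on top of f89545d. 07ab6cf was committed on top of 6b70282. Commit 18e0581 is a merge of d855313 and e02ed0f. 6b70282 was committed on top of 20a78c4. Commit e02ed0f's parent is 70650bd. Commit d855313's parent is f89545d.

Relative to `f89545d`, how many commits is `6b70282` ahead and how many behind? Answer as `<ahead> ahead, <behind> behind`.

10 ahead, 0 behind

Reachable from 6b70282: {18e0581, 20a78c4, 320cb8f, 6b70282, 70650bd, 838dc60, a457e05, adbdee7, d855313, e02ed0f, f89545d}.
Reachable from f89545d: {f89545d}.
Only in 6b70282's history (ahead): {18e0581, 20a78c4, 320cb8f, 6b70282, 70650bd, 838dc60, a457e05, adbdee7, d855313, e02ed0f} — 10.
Only in f89545d's history (behind): {} — 0.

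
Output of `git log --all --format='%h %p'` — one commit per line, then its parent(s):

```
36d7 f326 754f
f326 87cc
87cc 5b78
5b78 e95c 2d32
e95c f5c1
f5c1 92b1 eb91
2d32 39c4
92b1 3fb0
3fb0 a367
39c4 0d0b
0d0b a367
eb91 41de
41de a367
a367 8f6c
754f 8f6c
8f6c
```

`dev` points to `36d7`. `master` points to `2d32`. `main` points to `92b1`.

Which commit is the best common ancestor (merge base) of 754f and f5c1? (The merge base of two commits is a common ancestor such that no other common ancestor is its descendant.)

Ancestors of 754f: {754f, 8f6c}.
Ancestors of f5c1: {3fb0, 41de, 8f6c, 92b1, a367, eb91, f5c1}.
Common ancestors: {8f6c}.
The only common ancestor is 8f6c, so it is the merge base.

8f6c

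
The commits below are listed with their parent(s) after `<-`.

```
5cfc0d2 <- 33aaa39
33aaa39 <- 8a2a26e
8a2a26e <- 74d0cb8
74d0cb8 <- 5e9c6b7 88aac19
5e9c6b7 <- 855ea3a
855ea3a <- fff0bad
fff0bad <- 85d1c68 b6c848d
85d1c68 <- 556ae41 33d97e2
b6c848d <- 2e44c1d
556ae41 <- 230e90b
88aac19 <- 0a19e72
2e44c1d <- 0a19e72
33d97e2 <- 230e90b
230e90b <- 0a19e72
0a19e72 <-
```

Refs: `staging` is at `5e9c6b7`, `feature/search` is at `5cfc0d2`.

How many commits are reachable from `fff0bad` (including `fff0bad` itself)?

8

Walking parent pointers from fff0bad: reachable set = {0a19e72, 230e90b, 2e44c1d, 33d97e2, 556ae41, 85d1c68, b6c848d, fff0bad}.
That is 8 commits.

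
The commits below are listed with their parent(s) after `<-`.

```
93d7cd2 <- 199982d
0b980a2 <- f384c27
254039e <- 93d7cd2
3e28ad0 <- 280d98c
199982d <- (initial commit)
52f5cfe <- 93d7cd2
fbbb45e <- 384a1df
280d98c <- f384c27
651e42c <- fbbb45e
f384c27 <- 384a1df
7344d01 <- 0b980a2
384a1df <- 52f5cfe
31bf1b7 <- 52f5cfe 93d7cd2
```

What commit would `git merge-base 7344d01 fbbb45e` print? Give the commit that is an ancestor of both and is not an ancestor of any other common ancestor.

384a1df

Ancestors of 7344d01: {0b980a2, 199982d, 384a1df, 52f5cfe, 7344d01, 93d7cd2, f384c27}.
Ancestors of fbbb45e: {199982d, 384a1df, 52f5cfe, 93d7cd2, fbbb45e}.
Common ancestors: {199982d, 384a1df, 52f5cfe, 93d7cd2}.
Among these, 384a1df is not an ancestor of any other common ancestor — it is the merge base.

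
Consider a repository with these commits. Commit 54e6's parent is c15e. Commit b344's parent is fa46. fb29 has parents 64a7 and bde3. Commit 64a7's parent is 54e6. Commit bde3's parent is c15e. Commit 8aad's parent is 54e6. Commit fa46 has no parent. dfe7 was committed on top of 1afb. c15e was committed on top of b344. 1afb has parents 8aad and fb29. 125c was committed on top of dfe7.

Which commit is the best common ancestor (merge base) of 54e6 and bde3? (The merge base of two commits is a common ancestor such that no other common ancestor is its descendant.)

c15e

Ancestors of 54e6: {54e6, b344, c15e, fa46}.
Ancestors of bde3: {b344, bde3, c15e, fa46}.
Common ancestors: {b344, c15e, fa46}.
Among these, c15e is not an ancestor of any other common ancestor — it is the merge base.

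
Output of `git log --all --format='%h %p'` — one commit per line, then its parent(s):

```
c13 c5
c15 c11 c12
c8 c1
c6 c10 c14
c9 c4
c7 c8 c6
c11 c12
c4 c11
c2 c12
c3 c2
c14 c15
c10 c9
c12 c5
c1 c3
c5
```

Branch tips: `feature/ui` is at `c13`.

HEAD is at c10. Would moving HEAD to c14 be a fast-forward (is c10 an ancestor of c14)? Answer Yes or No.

No

A fast-forward from c10 to c14 is possible iff c10 is an ancestor of c14.
Ancestors of c14: {c11, c12, c14, c15, c5}.
c10 is not among them, so fast-forward is not possible.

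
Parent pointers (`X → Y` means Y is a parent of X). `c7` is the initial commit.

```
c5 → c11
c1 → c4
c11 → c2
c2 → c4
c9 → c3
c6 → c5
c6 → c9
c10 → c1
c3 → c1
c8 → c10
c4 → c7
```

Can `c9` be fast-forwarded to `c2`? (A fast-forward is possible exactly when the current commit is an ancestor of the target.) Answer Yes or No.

A fast-forward from c9 to c2 is possible iff c9 is an ancestor of c2.
Ancestors of c2: {c2, c4, c7}.
c9 is not among them, so fast-forward is not possible.

No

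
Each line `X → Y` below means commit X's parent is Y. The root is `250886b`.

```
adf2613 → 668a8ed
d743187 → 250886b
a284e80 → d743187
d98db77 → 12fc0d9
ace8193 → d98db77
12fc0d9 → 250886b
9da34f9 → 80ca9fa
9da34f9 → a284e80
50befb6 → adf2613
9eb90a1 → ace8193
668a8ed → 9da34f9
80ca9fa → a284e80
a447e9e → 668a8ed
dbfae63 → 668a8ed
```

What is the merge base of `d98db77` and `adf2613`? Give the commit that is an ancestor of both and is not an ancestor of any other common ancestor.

Ancestors of d98db77: {12fc0d9, 250886b, d98db77}.
Ancestors of adf2613: {250886b, 668a8ed, 80ca9fa, 9da34f9, a284e80, adf2613, d743187}.
Common ancestors: {250886b}.
The only common ancestor is 250886b, so it is the merge base.

250886b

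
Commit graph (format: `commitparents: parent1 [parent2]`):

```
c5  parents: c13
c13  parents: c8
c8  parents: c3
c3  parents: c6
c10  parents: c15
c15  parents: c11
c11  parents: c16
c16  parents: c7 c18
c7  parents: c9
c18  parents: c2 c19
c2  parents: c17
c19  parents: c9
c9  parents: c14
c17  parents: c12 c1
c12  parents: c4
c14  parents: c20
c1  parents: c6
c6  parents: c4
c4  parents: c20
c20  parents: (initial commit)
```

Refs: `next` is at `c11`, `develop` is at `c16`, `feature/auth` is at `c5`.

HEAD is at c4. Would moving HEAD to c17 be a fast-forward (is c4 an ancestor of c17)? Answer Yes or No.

A fast-forward from c4 to c17 is possible iff c4 is an ancestor of c17.
Ancestors of c17: {c1, c12, c17, c20, c4, c6}.
c4 is among them, so fast-forward is possible.

Yes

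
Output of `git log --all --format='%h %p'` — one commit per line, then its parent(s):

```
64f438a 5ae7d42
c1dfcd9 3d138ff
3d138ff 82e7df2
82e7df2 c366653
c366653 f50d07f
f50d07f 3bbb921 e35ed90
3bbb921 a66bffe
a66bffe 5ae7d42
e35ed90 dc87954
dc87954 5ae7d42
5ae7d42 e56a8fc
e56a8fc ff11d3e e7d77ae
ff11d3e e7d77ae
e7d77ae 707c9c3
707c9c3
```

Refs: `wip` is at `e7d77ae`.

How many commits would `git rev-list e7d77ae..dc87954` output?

4

Reachable from dc87954: {5ae7d42, 707c9c3, dc87954, e56a8fc, e7d77ae, ff11d3e}.
Reachable from e7d77ae: {707c9c3, e7d77ae}.
In dc87954's history but not e7d77ae's: {5ae7d42, dc87954, e56a8fc, ff11d3e} — 4 commits.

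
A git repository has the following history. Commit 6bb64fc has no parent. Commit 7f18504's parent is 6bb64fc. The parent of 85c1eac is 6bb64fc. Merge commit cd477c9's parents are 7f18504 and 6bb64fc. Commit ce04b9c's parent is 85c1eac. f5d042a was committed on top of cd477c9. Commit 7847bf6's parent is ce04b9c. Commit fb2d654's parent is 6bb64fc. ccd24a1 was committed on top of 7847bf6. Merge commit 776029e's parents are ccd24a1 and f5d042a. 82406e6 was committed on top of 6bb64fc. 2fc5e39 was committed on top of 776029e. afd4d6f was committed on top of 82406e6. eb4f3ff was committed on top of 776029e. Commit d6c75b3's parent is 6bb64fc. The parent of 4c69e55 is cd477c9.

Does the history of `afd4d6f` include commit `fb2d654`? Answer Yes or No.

No

Ancestors of afd4d6f: {6bb64fc, 82406e6, afd4d6f}.
fb2d654 is not in that set, so it is not an ancestor of afd4d6f.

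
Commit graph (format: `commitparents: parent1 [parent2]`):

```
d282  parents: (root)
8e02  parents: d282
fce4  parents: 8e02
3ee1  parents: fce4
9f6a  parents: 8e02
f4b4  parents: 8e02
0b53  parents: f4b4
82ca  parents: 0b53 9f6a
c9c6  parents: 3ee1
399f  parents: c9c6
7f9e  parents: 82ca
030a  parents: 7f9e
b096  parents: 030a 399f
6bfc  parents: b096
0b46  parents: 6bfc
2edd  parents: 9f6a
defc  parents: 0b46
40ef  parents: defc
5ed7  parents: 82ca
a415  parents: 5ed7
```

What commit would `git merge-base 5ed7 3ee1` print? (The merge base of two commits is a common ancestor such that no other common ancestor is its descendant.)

8e02

Ancestors of 5ed7: {0b53, 5ed7, 82ca, 8e02, 9f6a, d282, f4b4}.
Ancestors of 3ee1: {3ee1, 8e02, d282, fce4}.
Common ancestors: {8e02, d282}.
Among these, 8e02 is not an ancestor of any other common ancestor — it is the merge base.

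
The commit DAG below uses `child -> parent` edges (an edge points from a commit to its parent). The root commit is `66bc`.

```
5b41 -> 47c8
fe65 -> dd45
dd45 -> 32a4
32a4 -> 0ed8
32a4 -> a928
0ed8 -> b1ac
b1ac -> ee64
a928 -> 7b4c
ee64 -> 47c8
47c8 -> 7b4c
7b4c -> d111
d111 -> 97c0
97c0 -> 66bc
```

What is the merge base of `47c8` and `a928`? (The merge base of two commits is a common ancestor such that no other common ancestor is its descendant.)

7b4c

Ancestors of 47c8: {47c8, 66bc, 7b4c, 97c0, d111}.
Ancestors of a928: {66bc, 7b4c, 97c0, a928, d111}.
Common ancestors: {66bc, 7b4c, 97c0, d111}.
Among these, 7b4c is not an ancestor of any other common ancestor — it is the merge base.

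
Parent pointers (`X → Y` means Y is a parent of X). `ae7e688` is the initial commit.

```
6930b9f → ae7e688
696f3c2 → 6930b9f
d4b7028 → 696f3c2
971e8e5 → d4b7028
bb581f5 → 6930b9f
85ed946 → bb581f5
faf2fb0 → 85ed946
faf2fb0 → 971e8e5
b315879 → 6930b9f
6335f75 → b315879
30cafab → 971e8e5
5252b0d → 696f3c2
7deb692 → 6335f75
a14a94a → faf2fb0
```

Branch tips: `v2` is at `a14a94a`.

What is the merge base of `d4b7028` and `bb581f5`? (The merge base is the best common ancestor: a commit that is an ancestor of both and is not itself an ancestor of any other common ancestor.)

Ancestors of d4b7028: {6930b9f, 696f3c2, ae7e688, d4b7028}.
Ancestors of bb581f5: {6930b9f, ae7e688, bb581f5}.
Common ancestors: {6930b9f, ae7e688}.
Among these, 6930b9f is not an ancestor of any other common ancestor — it is the merge base.

6930b9f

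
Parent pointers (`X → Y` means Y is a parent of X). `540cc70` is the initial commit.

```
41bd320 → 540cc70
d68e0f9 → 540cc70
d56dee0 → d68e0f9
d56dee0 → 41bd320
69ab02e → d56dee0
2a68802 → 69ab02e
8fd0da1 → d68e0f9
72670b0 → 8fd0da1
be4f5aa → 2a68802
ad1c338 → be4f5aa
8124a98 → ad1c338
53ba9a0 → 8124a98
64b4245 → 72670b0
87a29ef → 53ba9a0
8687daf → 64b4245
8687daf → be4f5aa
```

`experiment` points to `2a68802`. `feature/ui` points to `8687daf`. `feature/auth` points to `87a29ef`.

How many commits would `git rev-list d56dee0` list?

Walking parent pointers from d56dee0: reachable set = {41bd320, 540cc70, d56dee0, d68e0f9}.
That is 4 commits.

4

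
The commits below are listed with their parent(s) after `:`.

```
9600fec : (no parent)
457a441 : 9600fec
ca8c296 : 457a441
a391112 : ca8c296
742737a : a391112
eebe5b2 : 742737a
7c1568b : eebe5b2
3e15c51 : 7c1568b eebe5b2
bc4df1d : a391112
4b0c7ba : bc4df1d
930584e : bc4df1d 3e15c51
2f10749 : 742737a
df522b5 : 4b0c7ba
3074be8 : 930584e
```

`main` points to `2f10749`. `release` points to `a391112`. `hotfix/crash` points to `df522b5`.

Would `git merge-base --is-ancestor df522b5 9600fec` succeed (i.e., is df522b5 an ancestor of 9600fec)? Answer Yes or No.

No

Ancestors of 9600fec: {9600fec}.
df522b5 is not in that set, so it is not an ancestor of 9600fec.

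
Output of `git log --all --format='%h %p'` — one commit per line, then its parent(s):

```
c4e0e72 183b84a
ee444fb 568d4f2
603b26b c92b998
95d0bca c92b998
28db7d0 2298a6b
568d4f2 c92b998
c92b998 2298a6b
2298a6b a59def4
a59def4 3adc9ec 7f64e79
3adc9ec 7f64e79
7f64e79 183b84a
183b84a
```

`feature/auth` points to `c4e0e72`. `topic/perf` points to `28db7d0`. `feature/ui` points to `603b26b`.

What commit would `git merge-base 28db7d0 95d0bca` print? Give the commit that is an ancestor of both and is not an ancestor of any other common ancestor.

Ancestors of 28db7d0: {183b84a, 2298a6b, 28db7d0, 3adc9ec, 7f64e79, a59def4}.
Ancestors of 95d0bca: {183b84a, 2298a6b, 3adc9ec, 7f64e79, 95d0bca, a59def4, c92b998}.
Common ancestors: {183b84a, 2298a6b, 3adc9ec, 7f64e79, a59def4}.
Among these, 2298a6b is not an ancestor of any other common ancestor — it is the merge base.

2298a6b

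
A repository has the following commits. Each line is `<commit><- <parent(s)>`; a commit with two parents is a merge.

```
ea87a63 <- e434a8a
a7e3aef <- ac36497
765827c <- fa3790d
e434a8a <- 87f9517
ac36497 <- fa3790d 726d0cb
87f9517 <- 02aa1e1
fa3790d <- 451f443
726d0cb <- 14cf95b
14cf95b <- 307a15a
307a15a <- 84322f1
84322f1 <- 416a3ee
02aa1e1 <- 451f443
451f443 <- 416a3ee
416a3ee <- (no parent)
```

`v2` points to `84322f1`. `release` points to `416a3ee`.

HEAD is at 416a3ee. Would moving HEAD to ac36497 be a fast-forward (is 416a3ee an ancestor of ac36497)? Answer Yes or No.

A fast-forward from 416a3ee to ac36497 is possible iff 416a3ee is an ancestor of ac36497.
Ancestors of ac36497: {14cf95b, 307a15a, 416a3ee, 451f443, 726d0cb, 84322f1, ac36497, fa3790d}.
416a3ee is among them, so fast-forward is possible.

Yes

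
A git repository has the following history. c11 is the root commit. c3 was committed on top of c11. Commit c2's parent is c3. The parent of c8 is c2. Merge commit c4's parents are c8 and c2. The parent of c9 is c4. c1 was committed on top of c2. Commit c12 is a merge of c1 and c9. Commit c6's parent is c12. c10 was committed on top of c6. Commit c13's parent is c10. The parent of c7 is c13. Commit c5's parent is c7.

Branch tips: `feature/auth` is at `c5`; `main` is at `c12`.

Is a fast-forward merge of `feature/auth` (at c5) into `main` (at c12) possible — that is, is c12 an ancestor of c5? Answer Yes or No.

Yes

A fast-forward from c12 to c5 is possible iff c12 is an ancestor of c5.
Ancestors of c5: {c1, c10, c11, c12, c13, c2, c3, c4, c5, c6, c7, c8, c9}.
c12 is among them, so fast-forward is possible.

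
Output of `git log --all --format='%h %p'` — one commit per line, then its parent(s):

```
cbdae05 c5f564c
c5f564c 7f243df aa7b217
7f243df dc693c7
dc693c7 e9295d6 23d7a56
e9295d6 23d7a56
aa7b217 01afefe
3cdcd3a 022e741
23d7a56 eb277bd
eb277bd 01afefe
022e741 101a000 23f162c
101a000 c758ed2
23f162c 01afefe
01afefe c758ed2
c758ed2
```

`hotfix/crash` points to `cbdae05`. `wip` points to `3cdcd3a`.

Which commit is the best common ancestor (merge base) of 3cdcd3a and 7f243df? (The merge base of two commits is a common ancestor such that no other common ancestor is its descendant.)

Ancestors of 3cdcd3a: {01afefe, 022e741, 101a000, 23f162c, 3cdcd3a, c758ed2}.
Ancestors of 7f243df: {01afefe, 23d7a56, 7f243df, c758ed2, dc693c7, e9295d6, eb277bd}.
Common ancestors: {01afefe, c758ed2}.
Among these, 01afefe is not an ancestor of any other common ancestor — it is the merge base.

01afefe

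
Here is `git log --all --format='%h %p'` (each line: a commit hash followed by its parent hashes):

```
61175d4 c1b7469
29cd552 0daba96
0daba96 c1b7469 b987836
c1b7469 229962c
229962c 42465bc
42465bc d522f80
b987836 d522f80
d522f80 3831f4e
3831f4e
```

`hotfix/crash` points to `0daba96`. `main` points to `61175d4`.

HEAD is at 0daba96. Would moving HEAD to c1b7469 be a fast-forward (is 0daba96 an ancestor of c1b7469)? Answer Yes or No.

No

A fast-forward from 0daba96 to c1b7469 is possible iff 0daba96 is an ancestor of c1b7469.
Ancestors of c1b7469: {229962c, 3831f4e, 42465bc, c1b7469, d522f80}.
0daba96 is not among them, so fast-forward is not possible.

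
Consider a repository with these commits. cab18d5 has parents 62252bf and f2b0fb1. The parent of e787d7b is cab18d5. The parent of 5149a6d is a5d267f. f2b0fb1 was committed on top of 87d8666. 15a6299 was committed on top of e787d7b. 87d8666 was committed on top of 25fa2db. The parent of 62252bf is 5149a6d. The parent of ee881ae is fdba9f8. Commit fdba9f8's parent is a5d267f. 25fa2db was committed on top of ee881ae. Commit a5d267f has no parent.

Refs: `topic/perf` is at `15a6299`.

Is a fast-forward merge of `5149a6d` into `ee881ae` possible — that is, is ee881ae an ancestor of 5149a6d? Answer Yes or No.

No

A fast-forward from ee881ae to 5149a6d is possible iff ee881ae is an ancestor of 5149a6d.
Ancestors of 5149a6d: {5149a6d, a5d267f}.
ee881ae is not among them, so fast-forward is not possible.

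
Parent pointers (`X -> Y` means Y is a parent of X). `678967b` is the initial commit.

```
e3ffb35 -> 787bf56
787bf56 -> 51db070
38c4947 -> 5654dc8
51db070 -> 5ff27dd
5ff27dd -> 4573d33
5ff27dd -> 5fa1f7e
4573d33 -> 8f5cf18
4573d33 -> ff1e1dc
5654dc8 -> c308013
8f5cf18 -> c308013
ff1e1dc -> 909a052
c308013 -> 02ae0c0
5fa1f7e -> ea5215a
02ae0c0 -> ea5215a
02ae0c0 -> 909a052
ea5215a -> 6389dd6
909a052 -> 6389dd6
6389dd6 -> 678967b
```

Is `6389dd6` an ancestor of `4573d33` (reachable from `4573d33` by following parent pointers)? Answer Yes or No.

Ancestors of 4573d33 (commits reachable by following parents): {02ae0c0, 4573d33, 6389dd6, 678967b, 8f5cf18, 909a052, c308013, ea5215a, ff1e1dc}.
6389dd6 is in that set, so it is an ancestor of 4573d33.

Yes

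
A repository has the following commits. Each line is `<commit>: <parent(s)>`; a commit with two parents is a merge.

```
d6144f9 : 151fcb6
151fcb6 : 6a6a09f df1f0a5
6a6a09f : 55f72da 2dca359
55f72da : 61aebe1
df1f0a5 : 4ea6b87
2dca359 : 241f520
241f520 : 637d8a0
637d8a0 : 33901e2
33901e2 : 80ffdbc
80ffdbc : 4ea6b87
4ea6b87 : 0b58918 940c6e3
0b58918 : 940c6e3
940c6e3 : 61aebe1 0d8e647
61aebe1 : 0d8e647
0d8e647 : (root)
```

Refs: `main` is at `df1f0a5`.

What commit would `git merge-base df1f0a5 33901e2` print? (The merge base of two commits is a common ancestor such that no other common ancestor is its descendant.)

4ea6b87

Ancestors of df1f0a5: {0b58918, 0d8e647, 4ea6b87, 61aebe1, 940c6e3, df1f0a5}.
Ancestors of 33901e2: {0b58918, 0d8e647, 33901e2, 4ea6b87, 61aebe1, 80ffdbc, 940c6e3}.
Common ancestors: {0b58918, 0d8e647, 4ea6b87, 61aebe1, 940c6e3}.
Among these, 4ea6b87 is not an ancestor of any other common ancestor — it is the merge base.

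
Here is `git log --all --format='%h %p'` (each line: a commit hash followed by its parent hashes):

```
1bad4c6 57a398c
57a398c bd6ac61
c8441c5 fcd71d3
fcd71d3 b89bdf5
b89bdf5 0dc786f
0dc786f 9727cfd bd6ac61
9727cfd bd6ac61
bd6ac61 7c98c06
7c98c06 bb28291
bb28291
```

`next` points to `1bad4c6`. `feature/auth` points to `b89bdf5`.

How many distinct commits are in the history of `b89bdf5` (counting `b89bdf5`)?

Walking parent pointers from b89bdf5: reachable set = {0dc786f, 7c98c06, 9727cfd, b89bdf5, bb28291, bd6ac61}.
That is 6 commits.

6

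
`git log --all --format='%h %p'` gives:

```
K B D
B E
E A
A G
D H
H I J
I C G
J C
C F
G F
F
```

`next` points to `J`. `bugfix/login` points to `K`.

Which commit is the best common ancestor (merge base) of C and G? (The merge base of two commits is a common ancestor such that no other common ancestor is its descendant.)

Ancestors of C: {C, F}.
Ancestors of G: {F, G}.
Common ancestors: {F}.
The only common ancestor is F, so it is the merge base.

F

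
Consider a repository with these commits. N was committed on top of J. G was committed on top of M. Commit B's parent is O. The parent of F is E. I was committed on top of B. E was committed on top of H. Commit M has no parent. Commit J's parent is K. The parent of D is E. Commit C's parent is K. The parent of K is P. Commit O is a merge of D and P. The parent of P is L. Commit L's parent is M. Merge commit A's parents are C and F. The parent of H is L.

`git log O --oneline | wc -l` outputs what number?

Walking parent pointers from O: reachable set = {D, E, H, L, M, O, P}.
That is 7 commits.

7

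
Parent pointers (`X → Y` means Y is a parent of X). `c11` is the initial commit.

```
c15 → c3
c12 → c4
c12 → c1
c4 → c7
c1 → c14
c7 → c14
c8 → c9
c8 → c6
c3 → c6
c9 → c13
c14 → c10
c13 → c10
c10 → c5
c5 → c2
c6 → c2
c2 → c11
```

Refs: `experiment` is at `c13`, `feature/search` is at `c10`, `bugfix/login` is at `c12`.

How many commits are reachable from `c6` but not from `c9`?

Reachable from c6: {c11, c2, c6}.
Reachable from c9: {c10, c11, c13, c2, c5, c9}.
In c6's history but not c9's: {c6} — 1 commit.

1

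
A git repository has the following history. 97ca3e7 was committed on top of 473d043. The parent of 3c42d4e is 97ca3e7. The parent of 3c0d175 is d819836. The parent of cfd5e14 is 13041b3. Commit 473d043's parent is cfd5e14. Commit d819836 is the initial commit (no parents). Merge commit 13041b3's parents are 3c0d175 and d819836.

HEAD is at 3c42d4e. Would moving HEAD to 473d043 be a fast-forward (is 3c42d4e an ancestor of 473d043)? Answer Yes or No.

No

A fast-forward from 3c42d4e to 473d043 is possible iff 3c42d4e is an ancestor of 473d043.
Ancestors of 473d043: {13041b3, 3c0d175, 473d043, cfd5e14, d819836}.
3c42d4e is not among them, so fast-forward is not possible.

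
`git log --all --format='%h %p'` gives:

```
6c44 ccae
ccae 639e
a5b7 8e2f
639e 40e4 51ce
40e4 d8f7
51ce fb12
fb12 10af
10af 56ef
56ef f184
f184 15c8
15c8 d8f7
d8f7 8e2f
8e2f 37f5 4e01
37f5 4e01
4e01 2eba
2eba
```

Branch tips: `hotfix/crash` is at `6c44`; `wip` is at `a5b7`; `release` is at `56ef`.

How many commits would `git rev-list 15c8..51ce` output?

5

Reachable from 51ce: {10af, 15c8, 2eba, 37f5, 4e01, 51ce, 56ef, 8e2f, d8f7, f184, fb12}.
Reachable from 15c8: {15c8, 2eba, 37f5, 4e01, 8e2f, d8f7}.
In 51ce's history but not 15c8's: {10af, 51ce, 56ef, f184, fb12} — 5 commits.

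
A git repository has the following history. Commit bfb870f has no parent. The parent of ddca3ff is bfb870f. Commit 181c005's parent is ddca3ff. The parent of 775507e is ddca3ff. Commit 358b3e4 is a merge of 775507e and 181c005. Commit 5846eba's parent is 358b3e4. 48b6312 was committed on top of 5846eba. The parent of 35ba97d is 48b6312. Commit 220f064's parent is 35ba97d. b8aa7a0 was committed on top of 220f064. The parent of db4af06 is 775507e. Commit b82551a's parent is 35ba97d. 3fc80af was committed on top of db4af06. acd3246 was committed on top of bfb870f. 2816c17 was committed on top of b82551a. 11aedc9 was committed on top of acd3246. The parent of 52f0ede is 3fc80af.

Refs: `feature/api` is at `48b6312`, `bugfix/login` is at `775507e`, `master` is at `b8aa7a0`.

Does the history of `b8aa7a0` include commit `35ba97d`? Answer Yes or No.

Yes

Ancestors of b8aa7a0 (commits reachable by following parents): {181c005, 220f064, 358b3e4, 35ba97d, 48b6312, 5846eba, 775507e, b8aa7a0, bfb870f, ddca3ff}.
35ba97d is in that set, so it is an ancestor of b8aa7a0.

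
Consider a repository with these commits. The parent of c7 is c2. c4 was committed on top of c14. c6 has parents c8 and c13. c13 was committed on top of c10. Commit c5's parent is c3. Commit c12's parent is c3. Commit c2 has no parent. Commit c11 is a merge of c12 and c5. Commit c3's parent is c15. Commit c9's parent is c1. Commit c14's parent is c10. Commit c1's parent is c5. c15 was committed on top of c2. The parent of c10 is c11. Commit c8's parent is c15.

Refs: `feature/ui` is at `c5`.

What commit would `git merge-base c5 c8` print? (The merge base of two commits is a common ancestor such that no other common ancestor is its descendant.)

Ancestors of c5: {c15, c2, c3, c5}.
Ancestors of c8: {c15, c2, c8}.
Common ancestors: {c15, c2}.
Among these, c15 is not an ancestor of any other common ancestor — it is the merge base.

c15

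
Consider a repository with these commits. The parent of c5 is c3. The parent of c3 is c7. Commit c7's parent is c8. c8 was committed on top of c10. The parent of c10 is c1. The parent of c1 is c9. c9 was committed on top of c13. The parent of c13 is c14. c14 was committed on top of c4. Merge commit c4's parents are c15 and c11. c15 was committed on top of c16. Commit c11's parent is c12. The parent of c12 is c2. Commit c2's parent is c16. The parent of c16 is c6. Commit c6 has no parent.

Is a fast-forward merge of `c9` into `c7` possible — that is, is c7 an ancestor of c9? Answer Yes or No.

A fast-forward from c7 to c9 is possible iff c7 is an ancestor of c9.
Ancestors of c9: {c11, c12, c13, c14, c15, c16, c2, c4, c6, c9}.
c7 is not among them, so fast-forward is not possible.

No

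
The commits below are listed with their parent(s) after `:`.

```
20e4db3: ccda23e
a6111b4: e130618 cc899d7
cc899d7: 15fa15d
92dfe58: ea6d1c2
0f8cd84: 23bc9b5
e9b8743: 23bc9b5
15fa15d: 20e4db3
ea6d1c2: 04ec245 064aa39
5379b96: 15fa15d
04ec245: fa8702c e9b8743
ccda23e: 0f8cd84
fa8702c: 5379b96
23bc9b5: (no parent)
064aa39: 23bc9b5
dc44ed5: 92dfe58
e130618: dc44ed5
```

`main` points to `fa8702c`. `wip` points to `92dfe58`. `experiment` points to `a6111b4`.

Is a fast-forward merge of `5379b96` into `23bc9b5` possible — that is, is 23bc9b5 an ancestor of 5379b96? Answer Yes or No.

Yes

A fast-forward from 23bc9b5 to 5379b96 is possible iff 23bc9b5 is an ancestor of 5379b96.
Ancestors of 5379b96: {0f8cd84, 15fa15d, 20e4db3, 23bc9b5, 5379b96, ccda23e}.
23bc9b5 is among them, so fast-forward is possible.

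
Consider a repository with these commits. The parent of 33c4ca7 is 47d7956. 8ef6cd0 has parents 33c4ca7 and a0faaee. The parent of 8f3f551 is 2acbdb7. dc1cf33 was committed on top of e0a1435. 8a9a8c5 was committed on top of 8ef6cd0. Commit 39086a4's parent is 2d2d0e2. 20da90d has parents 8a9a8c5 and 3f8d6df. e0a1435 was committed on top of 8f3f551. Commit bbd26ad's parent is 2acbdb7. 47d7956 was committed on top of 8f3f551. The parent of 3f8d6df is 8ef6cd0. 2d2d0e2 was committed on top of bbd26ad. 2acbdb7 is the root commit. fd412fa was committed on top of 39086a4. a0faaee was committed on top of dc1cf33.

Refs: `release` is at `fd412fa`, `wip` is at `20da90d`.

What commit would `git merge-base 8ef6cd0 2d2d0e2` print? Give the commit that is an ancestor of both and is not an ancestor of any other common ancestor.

Ancestors of 8ef6cd0: {2acbdb7, 33c4ca7, 47d7956, 8ef6cd0, 8f3f551, a0faaee, dc1cf33, e0a1435}.
Ancestors of 2d2d0e2: {2acbdb7, 2d2d0e2, bbd26ad}.
Common ancestors: {2acbdb7}.
The only common ancestor is 2acbdb7, so it is the merge base.

2acbdb7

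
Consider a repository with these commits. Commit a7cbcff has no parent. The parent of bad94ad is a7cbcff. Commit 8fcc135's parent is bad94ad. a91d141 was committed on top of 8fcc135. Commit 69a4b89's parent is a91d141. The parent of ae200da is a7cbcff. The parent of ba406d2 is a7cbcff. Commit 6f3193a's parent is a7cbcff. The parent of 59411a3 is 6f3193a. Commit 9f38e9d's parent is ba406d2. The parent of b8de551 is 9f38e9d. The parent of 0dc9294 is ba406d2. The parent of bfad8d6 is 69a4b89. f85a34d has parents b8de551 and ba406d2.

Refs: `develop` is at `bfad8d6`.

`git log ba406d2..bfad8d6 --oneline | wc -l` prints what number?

Reachable from bfad8d6: {69a4b89, 8fcc135, a7cbcff, a91d141, bad94ad, bfad8d6}.
Reachable from ba406d2: {a7cbcff, ba406d2}.
In bfad8d6's history but not ba406d2's: {69a4b89, 8fcc135, a91d141, bad94ad, bfad8d6} — 5 commits.

5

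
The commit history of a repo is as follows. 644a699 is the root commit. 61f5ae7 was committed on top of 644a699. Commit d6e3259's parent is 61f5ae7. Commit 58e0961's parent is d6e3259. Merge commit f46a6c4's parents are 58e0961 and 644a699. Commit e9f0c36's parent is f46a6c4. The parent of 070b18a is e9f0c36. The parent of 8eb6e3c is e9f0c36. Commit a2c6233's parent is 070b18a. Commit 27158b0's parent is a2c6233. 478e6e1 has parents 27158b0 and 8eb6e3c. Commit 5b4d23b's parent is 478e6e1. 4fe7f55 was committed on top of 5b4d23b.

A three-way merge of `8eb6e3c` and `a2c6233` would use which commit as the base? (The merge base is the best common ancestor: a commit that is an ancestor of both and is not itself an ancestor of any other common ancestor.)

e9f0c36

Ancestors of 8eb6e3c: {58e0961, 61f5ae7, 644a699, 8eb6e3c, d6e3259, e9f0c36, f46a6c4}.
Ancestors of a2c6233: {070b18a, 58e0961, 61f5ae7, 644a699, a2c6233, d6e3259, e9f0c36, f46a6c4}.
Common ancestors: {58e0961, 61f5ae7, 644a699, d6e3259, e9f0c36, f46a6c4}.
Among these, e9f0c36 is not an ancestor of any other common ancestor — it is the merge base.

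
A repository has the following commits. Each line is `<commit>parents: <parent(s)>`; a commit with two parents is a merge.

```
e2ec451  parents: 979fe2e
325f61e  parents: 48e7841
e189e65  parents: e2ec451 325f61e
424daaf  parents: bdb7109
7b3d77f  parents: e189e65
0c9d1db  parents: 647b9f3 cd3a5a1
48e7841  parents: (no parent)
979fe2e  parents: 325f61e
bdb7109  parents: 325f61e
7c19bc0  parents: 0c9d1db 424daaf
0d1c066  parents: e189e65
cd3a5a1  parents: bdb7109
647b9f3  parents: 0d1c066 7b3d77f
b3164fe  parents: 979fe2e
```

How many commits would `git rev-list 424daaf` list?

Walking parent pointers from 424daaf: reachable set = {325f61e, 424daaf, 48e7841, bdb7109}.
That is 4 commits.

4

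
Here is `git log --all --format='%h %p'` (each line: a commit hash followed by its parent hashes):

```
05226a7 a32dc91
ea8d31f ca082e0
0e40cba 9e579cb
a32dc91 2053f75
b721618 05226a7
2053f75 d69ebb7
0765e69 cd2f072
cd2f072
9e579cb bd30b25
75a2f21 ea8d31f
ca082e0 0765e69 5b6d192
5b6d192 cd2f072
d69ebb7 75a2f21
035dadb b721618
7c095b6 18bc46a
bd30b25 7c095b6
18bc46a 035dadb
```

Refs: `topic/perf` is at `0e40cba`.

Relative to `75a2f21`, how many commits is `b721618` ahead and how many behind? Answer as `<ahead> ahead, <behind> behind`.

5 ahead, 0 behind

Reachable from b721618: {05226a7, 0765e69, 2053f75, 5b6d192, 75a2f21, a32dc91, b721618, ca082e0, cd2f072, d69ebb7, ea8d31f}.
Reachable from 75a2f21: {0765e69, 5b6d192, 75a2f21, ca082e0, cd2f072, ea8d31f}.
Only in b721618's history (ahead): {05226a7, 2053f75, a32dc91, b721618, d69ebb7} — 5.
Only in 75a2f21's history (behind): {} — 0.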